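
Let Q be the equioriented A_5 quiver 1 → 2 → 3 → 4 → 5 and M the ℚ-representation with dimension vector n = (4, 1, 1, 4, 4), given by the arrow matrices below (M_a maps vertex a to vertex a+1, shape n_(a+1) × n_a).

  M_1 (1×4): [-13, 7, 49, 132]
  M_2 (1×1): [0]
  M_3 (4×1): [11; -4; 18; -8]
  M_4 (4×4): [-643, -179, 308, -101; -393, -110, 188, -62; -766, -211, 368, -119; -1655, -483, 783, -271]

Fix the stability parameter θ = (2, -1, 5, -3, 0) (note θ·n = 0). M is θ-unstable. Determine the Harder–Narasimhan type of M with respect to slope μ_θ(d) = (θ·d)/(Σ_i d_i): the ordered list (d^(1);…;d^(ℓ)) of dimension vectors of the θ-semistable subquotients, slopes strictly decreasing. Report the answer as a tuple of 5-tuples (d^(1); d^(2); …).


Interval decomposition of M: I[1,1]^3, I[1,2], I[3,5], I[4,5]^3.
HN type (ℓ=5): μ^(1)=2; μ^(2)=2/3; μ^(3)=1/2; μ^(4)=0; μ^(5)=-3

((3, 0, 0, 0, 0); (0, 0, 1, 1, 1); (1, 1, 0, 0, 0); (0, 0, 0, 0, 3); (0, 0, 0, 3, 0))


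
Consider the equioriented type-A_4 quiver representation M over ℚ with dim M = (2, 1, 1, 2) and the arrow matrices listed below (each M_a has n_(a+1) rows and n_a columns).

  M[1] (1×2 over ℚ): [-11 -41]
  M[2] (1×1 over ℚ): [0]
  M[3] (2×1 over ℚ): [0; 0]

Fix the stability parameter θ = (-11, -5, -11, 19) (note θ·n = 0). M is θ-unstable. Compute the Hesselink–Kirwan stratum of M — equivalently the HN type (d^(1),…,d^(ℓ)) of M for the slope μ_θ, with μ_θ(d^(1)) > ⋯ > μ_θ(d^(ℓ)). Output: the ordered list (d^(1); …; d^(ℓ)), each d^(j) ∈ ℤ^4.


Interval decomposition of M: I[1,1], I[1,2], I[3,3], I[4,4]^2.
HN type (ℓ=3): μ^(1)=19; μ^(2)=-5; μ^(3)=-11

((0, 0, 0, 2); (0, 1, 0, 0); (2, 0, 1, 0))


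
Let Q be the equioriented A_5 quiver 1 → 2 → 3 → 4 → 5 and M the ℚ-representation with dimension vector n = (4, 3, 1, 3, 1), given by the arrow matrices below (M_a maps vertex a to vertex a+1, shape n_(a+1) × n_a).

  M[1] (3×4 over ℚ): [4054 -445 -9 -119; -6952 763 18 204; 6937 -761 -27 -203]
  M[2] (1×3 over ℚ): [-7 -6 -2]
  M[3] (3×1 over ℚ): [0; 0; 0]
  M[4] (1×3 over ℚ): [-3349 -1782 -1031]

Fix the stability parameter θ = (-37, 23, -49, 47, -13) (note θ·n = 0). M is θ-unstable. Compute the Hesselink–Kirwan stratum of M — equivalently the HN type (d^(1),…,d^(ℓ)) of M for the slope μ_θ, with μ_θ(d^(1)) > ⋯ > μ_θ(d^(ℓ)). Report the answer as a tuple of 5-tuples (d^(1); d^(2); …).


Interval decomposition of M: I[1,1], I[1,2]^2, I[1,3], I[4,4]^2, I[4,5].
HN type (ℓ=5): μ^(1)=47; μ^(2)=23; μ^(3)=17; μ^(4)=-13; μ^(5)=-37

((0, 0, 0, 2, 0); (0, 2, 0, 0, 0); (0, 0, 0, 1, 1); (0, 1, 1, 0, 0); (4, 0, 0, 0, 0))


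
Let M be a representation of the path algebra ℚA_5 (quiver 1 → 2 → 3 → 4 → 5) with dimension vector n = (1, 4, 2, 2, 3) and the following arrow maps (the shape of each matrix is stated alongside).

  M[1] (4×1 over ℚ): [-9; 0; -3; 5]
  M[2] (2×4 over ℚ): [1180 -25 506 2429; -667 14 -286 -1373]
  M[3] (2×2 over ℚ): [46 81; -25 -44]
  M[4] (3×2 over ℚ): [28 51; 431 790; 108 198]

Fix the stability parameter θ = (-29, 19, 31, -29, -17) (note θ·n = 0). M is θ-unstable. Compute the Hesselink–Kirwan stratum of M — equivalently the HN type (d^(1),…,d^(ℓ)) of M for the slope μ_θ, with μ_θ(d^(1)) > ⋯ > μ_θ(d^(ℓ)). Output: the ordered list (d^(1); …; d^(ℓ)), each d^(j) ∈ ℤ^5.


Barcode: M ≅ I[1,5], I[2,2]^2, I[2,5], I[5,5]. HN layers by μ_θ (4 steps, strictly decreasing):
  μ^(1)=19; μ^(2)=1; μ^(3)=-17; μ^(4)=-29

((0, 2, 0, 0, 0); (0, 2, 2, 2, 2); (0, 0, 0, 0, 1); (1, 0, 0, 0, 0))


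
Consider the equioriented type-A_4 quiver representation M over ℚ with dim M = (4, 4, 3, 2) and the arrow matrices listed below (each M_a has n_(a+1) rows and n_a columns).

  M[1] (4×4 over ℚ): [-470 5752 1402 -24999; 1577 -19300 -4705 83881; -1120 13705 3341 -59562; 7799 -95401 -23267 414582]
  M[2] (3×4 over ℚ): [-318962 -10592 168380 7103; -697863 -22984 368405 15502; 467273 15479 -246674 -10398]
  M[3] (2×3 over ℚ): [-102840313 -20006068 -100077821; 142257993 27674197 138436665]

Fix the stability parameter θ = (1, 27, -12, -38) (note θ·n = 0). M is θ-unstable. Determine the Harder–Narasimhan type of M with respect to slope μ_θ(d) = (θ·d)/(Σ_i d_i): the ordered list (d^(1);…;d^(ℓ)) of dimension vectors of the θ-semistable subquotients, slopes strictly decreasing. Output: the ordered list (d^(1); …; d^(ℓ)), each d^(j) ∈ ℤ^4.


Via rank(M_{q-1}∘⋯∘M_p): M ≅ I[1,2], I[1,3], I[1,4]^2.
μ_θ-semistable layers: μ^(1)=27; μ^(2)=15/2; μ^(3)=1; μ^(4)=-11/2

((0, 1, 0, 0); (0, 1, 1, 0); (2, 0, 0, 0); (2, 2, 2, 2))


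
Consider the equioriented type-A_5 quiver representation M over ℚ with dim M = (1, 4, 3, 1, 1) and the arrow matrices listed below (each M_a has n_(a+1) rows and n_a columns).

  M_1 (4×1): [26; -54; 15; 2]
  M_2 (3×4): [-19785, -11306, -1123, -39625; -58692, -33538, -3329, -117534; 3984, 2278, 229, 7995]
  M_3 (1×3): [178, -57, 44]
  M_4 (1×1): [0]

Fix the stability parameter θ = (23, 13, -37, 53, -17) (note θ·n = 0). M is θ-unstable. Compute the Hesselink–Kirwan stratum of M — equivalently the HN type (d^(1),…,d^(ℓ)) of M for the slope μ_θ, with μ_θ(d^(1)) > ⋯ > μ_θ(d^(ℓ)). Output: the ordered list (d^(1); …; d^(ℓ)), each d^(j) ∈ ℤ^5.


Via rank(M_{q-1}∘⋯∘M_p): M ≅ I[1,4], I[2,2], I[2,3]^2, I[5,5].
μ_θ-semistable layers: μ^(1)=53; μ^(2)=13; μ^(3)=-1/3; μ^(4)=-12; μ^(5)=-17

((0, 0, 0, 1, 0); (0, 1, 0, 0, 0); (1, 1, 1, 0, 0); (0, 2, 2, 0, 0); (0, 0, 0, 0, 1))


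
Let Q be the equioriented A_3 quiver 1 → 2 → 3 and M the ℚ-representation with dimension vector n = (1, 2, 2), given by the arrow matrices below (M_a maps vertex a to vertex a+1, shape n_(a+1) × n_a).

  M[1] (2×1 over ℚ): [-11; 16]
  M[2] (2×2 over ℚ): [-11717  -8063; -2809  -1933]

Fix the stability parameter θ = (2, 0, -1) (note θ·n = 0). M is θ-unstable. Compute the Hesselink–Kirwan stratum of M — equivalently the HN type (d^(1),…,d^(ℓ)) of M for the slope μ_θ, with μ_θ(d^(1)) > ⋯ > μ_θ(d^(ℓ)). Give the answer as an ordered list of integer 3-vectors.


Interval decomposition of M: I[1,3], I[2,3].
HN type (ℓ=2): μ^(1)=1/3; μ^(2)=-1/2

((1, 1, 1); (0, 1, 1))


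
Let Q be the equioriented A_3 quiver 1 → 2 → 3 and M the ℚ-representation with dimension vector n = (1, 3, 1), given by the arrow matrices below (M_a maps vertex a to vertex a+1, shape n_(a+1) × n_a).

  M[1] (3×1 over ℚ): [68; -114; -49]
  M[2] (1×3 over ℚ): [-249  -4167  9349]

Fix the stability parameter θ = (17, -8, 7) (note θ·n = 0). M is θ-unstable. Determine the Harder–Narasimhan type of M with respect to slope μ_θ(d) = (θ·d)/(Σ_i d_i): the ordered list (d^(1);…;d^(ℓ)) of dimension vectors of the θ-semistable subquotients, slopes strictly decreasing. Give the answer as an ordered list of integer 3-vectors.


Via rank(M_{q-1}∘⋯∘M_p): M ≅ I[1,3], I[2,2]^2.
μ_θ-semistable layers: μ^(1)=7; μ^(2)=9/2; μ^(3)=-8

((0, 0, 1); (1, 1, 0); (0, 2, 0))


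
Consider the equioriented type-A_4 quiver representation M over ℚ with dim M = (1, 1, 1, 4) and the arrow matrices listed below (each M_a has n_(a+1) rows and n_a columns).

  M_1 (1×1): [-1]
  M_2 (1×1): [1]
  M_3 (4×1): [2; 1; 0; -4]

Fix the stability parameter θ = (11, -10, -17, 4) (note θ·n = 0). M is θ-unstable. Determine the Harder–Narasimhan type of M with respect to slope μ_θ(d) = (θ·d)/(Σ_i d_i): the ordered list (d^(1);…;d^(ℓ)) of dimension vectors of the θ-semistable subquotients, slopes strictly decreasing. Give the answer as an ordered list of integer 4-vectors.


Barcode: M ≅ I[1,4], I[4,4]^3. HN layers by μ_θ (2 steps, strictly decreasing):
  μ^(1)=4; μ^(2)=-16/3

((0, 0, 0, 4); (1, 1, 1, 0))


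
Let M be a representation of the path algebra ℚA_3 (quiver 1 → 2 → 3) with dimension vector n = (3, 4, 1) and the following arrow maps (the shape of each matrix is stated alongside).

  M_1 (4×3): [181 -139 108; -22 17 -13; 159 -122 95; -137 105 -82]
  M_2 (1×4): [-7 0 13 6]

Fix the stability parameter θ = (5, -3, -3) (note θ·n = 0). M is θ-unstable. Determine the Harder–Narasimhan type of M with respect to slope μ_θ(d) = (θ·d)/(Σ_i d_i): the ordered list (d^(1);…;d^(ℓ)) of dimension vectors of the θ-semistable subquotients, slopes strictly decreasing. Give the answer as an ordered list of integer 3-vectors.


Via rank(M_{q-1}∘⋯∘M_p): M ≅ I[1,1], I[1,2], I[1,3], I[2,2]^2.
μ_θ-semistable layers: μ^(1)=5; μ^(2)=1; μ^(3)=-1/3; μ^(4)=-3

((1, 0, 0); (1, 1, 0); (1, 1, 1); (0, 2, 0))


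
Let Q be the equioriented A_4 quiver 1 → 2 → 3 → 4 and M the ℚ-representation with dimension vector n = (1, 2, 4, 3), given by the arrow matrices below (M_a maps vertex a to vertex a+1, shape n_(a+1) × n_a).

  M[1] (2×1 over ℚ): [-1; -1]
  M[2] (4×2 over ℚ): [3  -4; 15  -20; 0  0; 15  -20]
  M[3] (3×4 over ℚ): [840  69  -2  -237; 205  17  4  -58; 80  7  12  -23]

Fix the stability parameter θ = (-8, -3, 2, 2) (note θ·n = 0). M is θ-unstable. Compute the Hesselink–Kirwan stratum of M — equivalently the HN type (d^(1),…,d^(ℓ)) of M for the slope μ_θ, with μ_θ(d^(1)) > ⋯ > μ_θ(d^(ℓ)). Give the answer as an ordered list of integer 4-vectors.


Barcode: M ≅ I[1,3], I[2,2], I[3,4]^3. HN layers by μ_θ (3 steps, strictly decreasing):
  μ^(1)=2; μ^(2)=-3; μ^(3)=-8

((0, 0, 4, 3); (0, 2, 0, 0); (1, 0, 0, 0))


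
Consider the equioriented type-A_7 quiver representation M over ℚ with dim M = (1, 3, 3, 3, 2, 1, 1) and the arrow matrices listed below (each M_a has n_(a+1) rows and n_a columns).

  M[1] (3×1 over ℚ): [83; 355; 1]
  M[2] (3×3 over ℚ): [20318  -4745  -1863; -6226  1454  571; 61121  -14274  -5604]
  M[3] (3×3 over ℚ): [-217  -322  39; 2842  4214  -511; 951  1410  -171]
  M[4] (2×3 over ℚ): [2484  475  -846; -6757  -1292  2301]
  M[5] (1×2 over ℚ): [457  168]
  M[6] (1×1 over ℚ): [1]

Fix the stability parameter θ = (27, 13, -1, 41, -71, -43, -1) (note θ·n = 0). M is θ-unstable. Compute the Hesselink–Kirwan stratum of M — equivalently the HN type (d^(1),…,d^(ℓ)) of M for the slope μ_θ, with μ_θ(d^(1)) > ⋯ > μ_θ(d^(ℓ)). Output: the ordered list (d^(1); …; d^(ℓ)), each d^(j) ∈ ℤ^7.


Via rank(M_{q-1}∘⋯∘M_p): M ≅ I[1,7], I[2,3], I[2,5], I[4,4].
μ_θ-semistable layers: μ^(1)=41; μ^(2)=6; μ^(3)=-1; μ^(4)=-9/2; μ^(5)=-17/3

((0, 0, 0, 1, 0, 0, 0); (0, 1, 1, 0, 0, 0, 0); (0, 0, 0, 0, 0, 0, 1); (0, 1, 1, 1, 1, 0, 0); (1, 1, 1, 1, 1, 1, 0))


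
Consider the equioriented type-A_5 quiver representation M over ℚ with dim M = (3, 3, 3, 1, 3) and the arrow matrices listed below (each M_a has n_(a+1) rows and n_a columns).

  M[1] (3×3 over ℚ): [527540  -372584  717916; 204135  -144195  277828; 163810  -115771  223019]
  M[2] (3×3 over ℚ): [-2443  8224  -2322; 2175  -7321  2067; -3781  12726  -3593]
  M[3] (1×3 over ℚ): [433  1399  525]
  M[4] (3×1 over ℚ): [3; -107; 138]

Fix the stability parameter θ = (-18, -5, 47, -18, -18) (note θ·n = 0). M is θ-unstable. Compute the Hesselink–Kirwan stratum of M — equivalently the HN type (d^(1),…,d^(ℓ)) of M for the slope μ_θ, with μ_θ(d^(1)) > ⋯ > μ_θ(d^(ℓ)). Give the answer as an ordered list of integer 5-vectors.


Interval decomposition of M: I[1,1], I[1,3], I[1,5], I[2,3], I[5,5]^2.
HN type (ℓ=4): μ^(1)=47; μ^(2)=11/3; μ^(3)=-5; μ^(4)=-18

((0, 0, 2, 0, 0); (0, 0, 1, 1, 1); (0, 3, 0, 0, 0); (3, 0, 0, 0, 2))


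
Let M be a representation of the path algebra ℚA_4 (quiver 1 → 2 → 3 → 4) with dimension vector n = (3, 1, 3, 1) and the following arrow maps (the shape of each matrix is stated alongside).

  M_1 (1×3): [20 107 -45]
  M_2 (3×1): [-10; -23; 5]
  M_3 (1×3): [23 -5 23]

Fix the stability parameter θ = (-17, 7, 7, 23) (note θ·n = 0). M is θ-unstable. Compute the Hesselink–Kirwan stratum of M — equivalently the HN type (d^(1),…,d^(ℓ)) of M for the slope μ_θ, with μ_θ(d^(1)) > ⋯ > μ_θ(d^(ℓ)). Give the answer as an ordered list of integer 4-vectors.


Barcode: M ≅ I[1,1]^2, I[1,3], I[3,3], I[3,4]. HN layers by μ_θ (3 steps, strictly decreasing):
  μ^(1)=23; μ^(2)=7; μ^(3)=-17

((0, 0, 0, 1); (0, 1, 3, 0); (3, 0, 0, 0))


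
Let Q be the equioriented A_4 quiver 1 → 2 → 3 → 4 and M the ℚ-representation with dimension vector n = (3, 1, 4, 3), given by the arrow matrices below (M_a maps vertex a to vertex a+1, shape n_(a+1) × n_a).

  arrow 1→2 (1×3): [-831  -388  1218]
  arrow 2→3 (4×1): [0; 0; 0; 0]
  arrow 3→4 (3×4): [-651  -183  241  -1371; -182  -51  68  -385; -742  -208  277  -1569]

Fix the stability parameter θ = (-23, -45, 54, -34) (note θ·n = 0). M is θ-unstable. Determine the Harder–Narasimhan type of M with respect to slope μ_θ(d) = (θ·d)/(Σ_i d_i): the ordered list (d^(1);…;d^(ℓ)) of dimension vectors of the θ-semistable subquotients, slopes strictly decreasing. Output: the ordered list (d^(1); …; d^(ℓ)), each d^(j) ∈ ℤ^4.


Interval decomposition of M: I[1,1]^2, I[1,2], I[3,3], I[3,4]^3.
HN type (ℓ=4): μ^(1)=54; μ^(2)=10; μ^(3)=-23; μ^(4)=-34

((0, 0, 1, 0); (0, 0, 3, 3); (2, 0, 0, 0); (1, 1, 0, 0))


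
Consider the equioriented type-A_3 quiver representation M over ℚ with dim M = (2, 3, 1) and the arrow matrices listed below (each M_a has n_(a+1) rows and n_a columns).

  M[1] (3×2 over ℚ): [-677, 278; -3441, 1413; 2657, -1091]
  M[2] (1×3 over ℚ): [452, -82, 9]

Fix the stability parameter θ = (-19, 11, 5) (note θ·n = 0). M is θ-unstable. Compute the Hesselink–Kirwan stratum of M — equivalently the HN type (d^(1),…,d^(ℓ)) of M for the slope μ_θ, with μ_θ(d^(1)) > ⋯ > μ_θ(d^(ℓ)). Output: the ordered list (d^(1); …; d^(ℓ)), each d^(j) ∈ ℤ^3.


Interval decomposition of M: I[1,2], I[1,3], I[2,2].
HN type (ℓ=3): μ^(1)=11; μ^(2)=8; μ^(3)=-19

((0, 2, 0); (0, 1, 1); (2, 0, 0))


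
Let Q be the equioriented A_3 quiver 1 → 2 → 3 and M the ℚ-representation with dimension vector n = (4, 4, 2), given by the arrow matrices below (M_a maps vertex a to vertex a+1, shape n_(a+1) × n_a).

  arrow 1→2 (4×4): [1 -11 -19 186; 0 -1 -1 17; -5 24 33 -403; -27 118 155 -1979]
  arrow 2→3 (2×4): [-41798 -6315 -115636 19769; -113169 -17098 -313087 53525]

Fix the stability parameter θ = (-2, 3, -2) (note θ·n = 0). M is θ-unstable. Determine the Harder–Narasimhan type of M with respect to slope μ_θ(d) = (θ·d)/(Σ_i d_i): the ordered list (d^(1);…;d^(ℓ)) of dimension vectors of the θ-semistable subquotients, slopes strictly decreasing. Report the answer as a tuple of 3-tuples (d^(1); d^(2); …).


Interval decomposition of M: I[1,1], I[1,2], I[1,3]^2, I[2,2].
HN type (ℓ=3): μ^(1)=3; μ^(2)=1/2; μ^(3)=-2

((0, 2, 0); (0, 2, 2); (4, 0, 0))


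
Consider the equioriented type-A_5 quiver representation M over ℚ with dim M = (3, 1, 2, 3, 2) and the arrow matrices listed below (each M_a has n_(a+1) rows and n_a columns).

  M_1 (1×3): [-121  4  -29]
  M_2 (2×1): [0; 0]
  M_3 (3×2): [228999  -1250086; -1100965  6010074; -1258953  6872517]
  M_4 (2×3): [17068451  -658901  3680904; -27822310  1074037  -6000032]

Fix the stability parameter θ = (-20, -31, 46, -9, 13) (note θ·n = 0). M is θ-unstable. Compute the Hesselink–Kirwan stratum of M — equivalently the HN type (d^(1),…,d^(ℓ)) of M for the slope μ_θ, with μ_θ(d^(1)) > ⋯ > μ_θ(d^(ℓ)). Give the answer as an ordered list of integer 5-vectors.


Barcode: M ≅ I[1,1]^2, I[1,2], I[3,4], I[3,5], I[4,5]. HN layers by μ_θ (6 steps, strictly decreasing):
  μ^(1)=37/2; μ^(2)=50/3; μ^(3)=13; μ^(4)=-9; μ^(5)=-20; μ^(6)=-51/2

((0, 0, 1, 1, 0); (0, 0, 1, 1, 1); (0, 0, 0, 0, 1); (0, 0, 0, 1, 0); (2, 0, 0, 0, 0); (1, 1, 0, 0, 0))


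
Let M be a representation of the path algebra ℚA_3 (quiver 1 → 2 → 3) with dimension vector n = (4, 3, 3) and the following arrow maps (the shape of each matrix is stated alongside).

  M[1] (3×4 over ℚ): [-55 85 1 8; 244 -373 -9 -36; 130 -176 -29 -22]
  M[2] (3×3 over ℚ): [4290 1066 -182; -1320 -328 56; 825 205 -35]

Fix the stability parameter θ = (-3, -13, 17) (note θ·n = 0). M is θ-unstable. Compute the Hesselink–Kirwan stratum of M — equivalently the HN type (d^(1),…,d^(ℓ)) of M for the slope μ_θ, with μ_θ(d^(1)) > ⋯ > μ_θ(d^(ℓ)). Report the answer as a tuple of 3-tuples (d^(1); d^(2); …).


Via rank(M_{q-1}∘⋯∘M_p): M ≅ I[1,1], I[1,2]^2, I[1,3], I[3,3]^2.
μ_θ-semistable layers: μ^(1)=17; μ^(2)=-3; μ^(3)=-8

((0, 0, 3); (1, 0, 0); (3, 3, 0))


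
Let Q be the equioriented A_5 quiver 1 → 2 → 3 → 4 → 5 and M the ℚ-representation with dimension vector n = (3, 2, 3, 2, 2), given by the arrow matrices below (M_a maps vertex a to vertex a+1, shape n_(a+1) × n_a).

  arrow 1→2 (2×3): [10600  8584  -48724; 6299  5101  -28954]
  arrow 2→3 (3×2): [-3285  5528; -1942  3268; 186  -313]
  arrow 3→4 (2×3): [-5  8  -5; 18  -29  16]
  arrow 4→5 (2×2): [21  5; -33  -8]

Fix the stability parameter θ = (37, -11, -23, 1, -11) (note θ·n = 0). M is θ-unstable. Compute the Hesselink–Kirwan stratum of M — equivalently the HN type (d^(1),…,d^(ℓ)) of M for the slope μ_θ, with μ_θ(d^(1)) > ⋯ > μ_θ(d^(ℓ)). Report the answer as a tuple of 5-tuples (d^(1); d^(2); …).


Via rank(M_{q-1}∘⋯∘M_p): M ≅ I[1,1], I[1,3], I[1,5], I[3,5].
μ_θ-semistable layers: μ^(1)=37; μ^(2)=1; μ^(3)=-7/5; μ^(4)=-5; μ^(5)=-23

((1, 0, 0, 0, 0); (1, 1, 1, 0, 0); (1, 1, 1, 1, 1); (0, 0, 0, 1, 1); (0, 0, 1, 0, 0))


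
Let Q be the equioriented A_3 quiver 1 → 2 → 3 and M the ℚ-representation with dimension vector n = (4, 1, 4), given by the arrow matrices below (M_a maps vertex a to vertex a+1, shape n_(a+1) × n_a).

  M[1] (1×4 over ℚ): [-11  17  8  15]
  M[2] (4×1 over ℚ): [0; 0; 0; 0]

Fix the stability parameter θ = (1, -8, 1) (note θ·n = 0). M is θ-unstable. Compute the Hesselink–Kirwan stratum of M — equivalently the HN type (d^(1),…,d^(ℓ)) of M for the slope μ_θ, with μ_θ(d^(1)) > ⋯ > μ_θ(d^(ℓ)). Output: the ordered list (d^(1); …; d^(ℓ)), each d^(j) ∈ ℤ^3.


Barcode: M ≅ I[1,1]^3, I[1,2], I[3,3]^4. HN layers by μ_θ (2 steps, strictly decreasing):
  μ^(1)=1; μ^(2)=-7/2

((3, 0, 4); (1, 1, 0))


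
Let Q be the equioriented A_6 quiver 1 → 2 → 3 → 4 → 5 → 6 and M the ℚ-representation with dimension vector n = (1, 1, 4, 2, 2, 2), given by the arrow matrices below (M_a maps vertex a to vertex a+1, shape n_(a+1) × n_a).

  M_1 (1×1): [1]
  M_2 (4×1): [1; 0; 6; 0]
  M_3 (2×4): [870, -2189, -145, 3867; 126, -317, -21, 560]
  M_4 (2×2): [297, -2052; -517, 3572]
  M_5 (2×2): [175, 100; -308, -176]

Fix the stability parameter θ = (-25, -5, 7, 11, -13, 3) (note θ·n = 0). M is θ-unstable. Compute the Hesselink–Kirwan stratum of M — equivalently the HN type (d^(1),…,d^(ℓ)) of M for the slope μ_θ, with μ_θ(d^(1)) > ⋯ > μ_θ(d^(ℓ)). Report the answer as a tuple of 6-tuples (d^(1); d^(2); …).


Barcode: M ≅ I[1,3], I[3,3], I[3,4], I[3,6], I[5,5], I[6,6]. HN layers by μ_θ (7 steps, strictly decreasing):
  μ^(1)=11; μ^(2)=7; μ^(3)=3; μ^(4)=5/3; μ^(5)=-5; μ^(6)=-13; μ^(7)=-25

((0, 0, 0, 1, 0, 0); (0, 0, 3, 0, 0, 0); (0, 0, 0, 0, 0, 2); (0, 0, 1, 1, 1, 0); (0, 1, 0, 0, 0, 0); (0, 0, 0, 0, 1, 0); (1, 0, 0, 0, 0, 0))


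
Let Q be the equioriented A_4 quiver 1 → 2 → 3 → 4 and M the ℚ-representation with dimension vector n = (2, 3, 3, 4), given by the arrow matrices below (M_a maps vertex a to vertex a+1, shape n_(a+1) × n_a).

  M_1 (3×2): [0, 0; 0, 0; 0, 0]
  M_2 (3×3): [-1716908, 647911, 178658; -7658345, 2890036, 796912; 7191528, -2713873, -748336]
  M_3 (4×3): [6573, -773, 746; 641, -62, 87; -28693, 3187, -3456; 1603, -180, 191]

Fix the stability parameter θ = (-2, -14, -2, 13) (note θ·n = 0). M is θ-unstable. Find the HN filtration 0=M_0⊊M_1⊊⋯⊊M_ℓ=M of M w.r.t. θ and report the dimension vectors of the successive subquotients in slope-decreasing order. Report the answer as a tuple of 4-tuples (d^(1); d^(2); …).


Via rank(M_{q-1}∘⋯∘M_p): M ≅ I[1,1]^2, I[2,3], I[2,4]^2, I[4,4]^2.
μ_θ-semistable layers: μ^(1)=13; μ^(2)=-2; μ^(3)=-14

((0, 0, 0, 4); (2, 0, 3, 0); (0, 3, 0, 0))


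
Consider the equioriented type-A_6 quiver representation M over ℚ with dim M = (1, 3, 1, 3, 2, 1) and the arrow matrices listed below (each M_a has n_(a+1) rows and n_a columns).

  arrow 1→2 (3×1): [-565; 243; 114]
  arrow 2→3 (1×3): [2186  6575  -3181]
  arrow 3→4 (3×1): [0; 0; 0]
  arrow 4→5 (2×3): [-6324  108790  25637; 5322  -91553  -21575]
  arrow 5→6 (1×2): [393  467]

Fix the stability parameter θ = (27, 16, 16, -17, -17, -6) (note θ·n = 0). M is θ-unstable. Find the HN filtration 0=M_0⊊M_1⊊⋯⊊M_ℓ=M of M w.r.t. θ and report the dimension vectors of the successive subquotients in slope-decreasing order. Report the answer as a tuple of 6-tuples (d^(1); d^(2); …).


Via rank(M_{q-1}∘⋯∘M_p): M ≅ I[1,3], I[2,2]^2, I[4,4], I[4,5], I[4,6].
μ_θ-semistable layers: μ^(1)=59/3; μ^(2)=16; μ^(3)=-6; μ^(4)=-17

((1, 1, 1, 0, 0, 0); (0, 2, 0, 0, 0, 0); (0, 0, 0, 0, 0, 1); (0, 0, 0, 3, 2, 0))


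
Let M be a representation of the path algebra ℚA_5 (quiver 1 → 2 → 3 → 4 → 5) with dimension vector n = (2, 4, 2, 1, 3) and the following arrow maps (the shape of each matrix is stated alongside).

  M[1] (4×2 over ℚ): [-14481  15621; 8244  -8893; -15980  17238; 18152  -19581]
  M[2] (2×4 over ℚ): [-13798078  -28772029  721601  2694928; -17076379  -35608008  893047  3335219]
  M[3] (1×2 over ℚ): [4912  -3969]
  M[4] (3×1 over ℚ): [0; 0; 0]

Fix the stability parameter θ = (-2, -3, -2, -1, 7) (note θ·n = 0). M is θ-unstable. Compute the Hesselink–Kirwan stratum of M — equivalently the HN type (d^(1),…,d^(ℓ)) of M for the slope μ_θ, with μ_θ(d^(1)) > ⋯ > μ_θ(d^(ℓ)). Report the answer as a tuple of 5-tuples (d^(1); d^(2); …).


Interval decomposition of M: I[1,3], I[1,4], I[2,2]^2, I[5,5]^3.
HN type (ℓ=5): μ^(1)=7; μ^(2)=-1; μ^(3)=-2; μ^(4)=-5/2; μ^(5)=-3

((0, 0, 0, 0, 3); (0, 0, 0, 1, 0); (0, 0, 2, 0, 0); (2, 2, 0, 0, 0); (0, 2, 0, 0, 0))


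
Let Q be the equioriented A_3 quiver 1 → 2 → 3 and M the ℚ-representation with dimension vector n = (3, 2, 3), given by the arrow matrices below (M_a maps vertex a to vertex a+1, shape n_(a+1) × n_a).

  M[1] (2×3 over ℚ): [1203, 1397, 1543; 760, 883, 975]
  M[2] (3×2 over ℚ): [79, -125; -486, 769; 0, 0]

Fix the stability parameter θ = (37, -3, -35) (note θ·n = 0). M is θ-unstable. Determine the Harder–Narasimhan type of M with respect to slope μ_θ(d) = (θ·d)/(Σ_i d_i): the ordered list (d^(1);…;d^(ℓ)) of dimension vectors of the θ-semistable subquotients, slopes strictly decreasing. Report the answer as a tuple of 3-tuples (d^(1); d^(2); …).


Interval decomposition of M: I[1,1], I[1,3]^2, I[3,3].
HN type (ℓ=3): μ^(1)=37; μ^(2)=-1/3; μ^(3)=-35

((1, 0, 0); (2, 2, 2); (0, 0, 1))


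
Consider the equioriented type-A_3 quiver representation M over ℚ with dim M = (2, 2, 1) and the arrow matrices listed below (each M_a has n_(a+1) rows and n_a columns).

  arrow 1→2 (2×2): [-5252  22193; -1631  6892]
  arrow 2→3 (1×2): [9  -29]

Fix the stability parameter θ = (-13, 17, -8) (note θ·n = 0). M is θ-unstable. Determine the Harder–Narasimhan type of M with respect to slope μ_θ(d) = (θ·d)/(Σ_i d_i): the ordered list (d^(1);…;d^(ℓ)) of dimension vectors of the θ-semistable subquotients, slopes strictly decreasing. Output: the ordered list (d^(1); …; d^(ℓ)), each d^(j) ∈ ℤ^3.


Via rank(M_{q-1}∘⋯∘M_p): M ≅ I[1,2], I[1,3].
μ_θ-semistable layers: μ^(1)=17; μ^(2)=9/2; μ^(3)=-13

((0, 1, 0); (0, 1, 1); (2, 0, 0))


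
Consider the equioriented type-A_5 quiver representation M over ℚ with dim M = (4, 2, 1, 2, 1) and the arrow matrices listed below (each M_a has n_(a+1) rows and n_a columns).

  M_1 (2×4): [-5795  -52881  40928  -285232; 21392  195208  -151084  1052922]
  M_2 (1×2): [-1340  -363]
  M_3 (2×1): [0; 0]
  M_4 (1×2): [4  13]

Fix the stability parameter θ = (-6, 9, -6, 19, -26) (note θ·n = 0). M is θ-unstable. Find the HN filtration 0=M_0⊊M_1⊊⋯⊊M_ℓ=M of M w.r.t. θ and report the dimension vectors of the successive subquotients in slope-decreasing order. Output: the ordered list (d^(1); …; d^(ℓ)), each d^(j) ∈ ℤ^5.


Via rank(M_{q-1}∘⋯∘M_p): M ≅ I[1,1]^2, I[1,2], I[1,3], I[4,4], I[4,5].
μ_θ-semistable layers: μ^(1)=19; μ^(2)=9; μ^(3)=3/2; μ^(4)=-7/2; μ^(5)=-6

((0, 0, 0, 1, 0); (0, 1, 0, 0, 0); (0, 1, 1, 0, 0); (0, 0, 0, 1, 1); (4, 0, 0, 0, 0))


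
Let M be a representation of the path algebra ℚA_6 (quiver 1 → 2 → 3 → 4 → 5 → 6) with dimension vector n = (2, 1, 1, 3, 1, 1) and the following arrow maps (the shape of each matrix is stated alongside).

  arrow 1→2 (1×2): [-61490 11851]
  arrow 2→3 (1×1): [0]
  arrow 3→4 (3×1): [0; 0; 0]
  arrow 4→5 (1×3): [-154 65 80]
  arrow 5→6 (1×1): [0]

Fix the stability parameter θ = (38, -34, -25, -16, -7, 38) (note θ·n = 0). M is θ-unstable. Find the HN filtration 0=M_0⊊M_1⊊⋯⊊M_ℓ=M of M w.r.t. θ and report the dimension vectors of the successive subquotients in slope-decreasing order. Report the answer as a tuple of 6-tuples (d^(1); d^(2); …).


Via rank(M_{q-1}∘⋯∘M_p): M ≅ I[1,1], I[1,2], I[3,3], I[4,4]^2, I[4,5], I[6,6].
μ_θ-semistable layers: μ^(1)=38; μ^(2)=2; μ^(3)=-7; μ^(4)=-16; μ^(5)=-25

((1, 0, 0, 0, 0, 1); (1, 1, 0, 0, 0, 0); (0, 0, 0, 0, 1, 0); (0, 0, 0, 3, 0, 0); (0, 0, 1, 0, 0, 0))


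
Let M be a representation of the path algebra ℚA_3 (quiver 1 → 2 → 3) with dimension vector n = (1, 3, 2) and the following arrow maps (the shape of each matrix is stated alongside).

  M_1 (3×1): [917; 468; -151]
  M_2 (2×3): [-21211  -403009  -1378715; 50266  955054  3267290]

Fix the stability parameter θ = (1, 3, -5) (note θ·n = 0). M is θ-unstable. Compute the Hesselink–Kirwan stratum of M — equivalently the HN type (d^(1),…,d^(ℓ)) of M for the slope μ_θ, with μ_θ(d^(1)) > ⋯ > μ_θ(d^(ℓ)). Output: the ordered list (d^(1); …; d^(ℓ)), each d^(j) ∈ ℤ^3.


Interval decomposition of M: I[1,3], I[2,2]^2, I[3,3].
HN type (ℓ=3): μ^(1)=3; μ^(2)=-1/3; μ^(3)=-5

((0, 2, 0); (1, 1, 1); (0, 0, 1))


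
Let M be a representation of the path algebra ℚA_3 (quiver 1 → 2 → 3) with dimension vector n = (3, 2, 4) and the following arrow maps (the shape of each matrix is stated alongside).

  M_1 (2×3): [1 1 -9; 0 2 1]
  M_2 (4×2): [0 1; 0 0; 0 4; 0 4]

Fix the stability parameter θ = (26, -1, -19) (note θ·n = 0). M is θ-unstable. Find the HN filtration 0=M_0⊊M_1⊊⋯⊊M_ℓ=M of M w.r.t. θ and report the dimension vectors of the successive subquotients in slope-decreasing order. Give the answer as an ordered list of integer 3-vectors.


Interval decomposition of M: I[1,1], I[1,2], I[1,3], I[3,3]^3.
HN type (ℓ=4): μ^(1)=26; μ^(2)=25/2; μ^(3)=2; μ^(4)=-19

((1, 0, 0); (1, 1, 0); (1, 1, 1); (0, 0, 3))


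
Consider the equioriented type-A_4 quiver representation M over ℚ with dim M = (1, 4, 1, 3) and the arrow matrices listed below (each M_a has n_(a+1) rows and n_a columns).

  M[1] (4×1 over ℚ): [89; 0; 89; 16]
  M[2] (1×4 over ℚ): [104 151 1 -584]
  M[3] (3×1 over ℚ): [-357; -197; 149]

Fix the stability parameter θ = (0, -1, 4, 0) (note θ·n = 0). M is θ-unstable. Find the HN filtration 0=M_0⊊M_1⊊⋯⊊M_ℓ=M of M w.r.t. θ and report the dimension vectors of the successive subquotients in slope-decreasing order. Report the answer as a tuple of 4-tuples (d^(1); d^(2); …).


Interval decomposition of M: I[1,4], I[2,2]^3, I[4,4]^2.
HN type (ℓ=4): μ^(1)=2; μ^(2)=0; μ^(3)=-1/2; μ^(4)=-1

((0, 0, 1, 1); (0, 0, 0, 2); (1, 1, 0, 0); (0, 3, 0, 0))


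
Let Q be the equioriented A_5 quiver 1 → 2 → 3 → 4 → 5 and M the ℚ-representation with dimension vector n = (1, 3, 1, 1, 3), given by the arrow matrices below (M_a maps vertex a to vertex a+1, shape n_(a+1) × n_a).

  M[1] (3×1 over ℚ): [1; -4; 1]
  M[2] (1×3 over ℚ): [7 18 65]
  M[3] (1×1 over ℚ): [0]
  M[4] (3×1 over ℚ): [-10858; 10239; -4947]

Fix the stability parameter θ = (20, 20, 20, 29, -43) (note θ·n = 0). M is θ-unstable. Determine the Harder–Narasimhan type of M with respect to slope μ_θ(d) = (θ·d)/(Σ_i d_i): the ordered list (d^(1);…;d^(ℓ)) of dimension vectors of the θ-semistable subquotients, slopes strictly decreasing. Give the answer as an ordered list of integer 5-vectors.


Interval decomposition of M: I[1,2], I[2,2], I[2,3], I[4,5], I[5,5]^2.
HN type (ℓ=3): μ^(1)=20; μ^(2)=-7; μ^(3)=-43

((1, 3, 1, 0, 0); (0, 0, 0, 1, 1); (0, 0, 0, 0, 2))


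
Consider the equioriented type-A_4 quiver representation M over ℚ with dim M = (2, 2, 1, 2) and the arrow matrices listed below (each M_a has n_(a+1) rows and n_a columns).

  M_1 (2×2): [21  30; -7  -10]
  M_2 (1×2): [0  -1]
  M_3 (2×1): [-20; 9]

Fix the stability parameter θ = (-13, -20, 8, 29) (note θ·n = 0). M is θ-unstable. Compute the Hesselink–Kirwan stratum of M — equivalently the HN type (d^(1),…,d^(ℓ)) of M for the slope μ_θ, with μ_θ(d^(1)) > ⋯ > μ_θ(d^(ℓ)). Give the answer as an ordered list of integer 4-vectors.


Barcode: M ≅ I[1,1], I[1,4], I[2,2], I[4,4]. HN layers by μ_θ (5 steps, strictly decreasing):
  μ^(1)=29; μ^(2)=8; μ^(3)=-13; μ^(4)=-33/2; μ^(5)=-20

((0, 0, 0, 2); (0, 0, 1, 0); (1, 0, 0, 0); (1, 1, 0, 0); (0, 1, 0, 0))


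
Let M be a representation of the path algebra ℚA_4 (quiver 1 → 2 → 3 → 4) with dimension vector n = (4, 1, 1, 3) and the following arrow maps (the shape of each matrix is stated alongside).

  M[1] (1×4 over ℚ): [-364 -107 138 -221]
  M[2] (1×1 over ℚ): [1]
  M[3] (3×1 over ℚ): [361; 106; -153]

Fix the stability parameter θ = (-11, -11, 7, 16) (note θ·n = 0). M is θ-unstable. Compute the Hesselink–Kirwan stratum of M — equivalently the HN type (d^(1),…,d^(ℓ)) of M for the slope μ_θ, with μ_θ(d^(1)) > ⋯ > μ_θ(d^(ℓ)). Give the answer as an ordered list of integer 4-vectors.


Via rank(M_{q-1}∘⋯∘M_p): M ≅ I[1,1]^3, I[1,4], I[4,4]^2.
μ_θ-semistable layers: μ^(1)=16; μ^(2)=7; μ^(3)=-11

((0, 0, 0, 3); (0, 0, 1, 0); (4, 1, 0, 0))


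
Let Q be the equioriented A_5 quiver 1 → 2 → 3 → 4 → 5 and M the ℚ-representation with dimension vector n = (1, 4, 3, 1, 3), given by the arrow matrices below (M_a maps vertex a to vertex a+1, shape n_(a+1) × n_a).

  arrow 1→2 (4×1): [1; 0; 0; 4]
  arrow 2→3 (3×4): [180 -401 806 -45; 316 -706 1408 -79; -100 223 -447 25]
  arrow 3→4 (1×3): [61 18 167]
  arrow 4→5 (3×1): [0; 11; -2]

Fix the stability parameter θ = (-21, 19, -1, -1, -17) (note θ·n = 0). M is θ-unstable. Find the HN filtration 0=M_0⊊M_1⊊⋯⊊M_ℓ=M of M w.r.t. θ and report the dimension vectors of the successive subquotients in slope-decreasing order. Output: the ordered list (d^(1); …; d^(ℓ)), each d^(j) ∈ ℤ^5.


Barcode: M ≅ I[1,2], I[2,3]^2, I[2,5], I[5,5]^2. HN layers by μ_θ (5 steps, strictly decreasing):
  μ^(1)=19; μ^(2)=9; μ^(3)=0; μ^(4)=-17; μ^(5)=-21

((0, 1, 0, 0, 0); (0, 2, 2, 0, 0); (0, 1, 1, 1, 1); (0, 0, 0, 0, 2); (1, 0, 0, 0, 0))


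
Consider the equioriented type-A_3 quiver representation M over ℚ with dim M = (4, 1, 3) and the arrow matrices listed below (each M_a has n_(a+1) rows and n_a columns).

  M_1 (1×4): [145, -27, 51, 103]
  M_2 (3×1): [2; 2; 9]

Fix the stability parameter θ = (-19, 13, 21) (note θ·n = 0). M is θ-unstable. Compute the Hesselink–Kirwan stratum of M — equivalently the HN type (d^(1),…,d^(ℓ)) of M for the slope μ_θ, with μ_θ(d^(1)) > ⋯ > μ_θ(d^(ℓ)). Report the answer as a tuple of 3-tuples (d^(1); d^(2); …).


Via rank(M_{q-1}∘⋯∘M_p): M ≅ I[1,1]^3, I[1,3], I[3,3]^2.
μ_θ-semistable layers: μ^(1)=21; μ^(2)=13; μ^(3)=-19

((0, 0, 3); (0, 1, 0); (4, 0, 0))


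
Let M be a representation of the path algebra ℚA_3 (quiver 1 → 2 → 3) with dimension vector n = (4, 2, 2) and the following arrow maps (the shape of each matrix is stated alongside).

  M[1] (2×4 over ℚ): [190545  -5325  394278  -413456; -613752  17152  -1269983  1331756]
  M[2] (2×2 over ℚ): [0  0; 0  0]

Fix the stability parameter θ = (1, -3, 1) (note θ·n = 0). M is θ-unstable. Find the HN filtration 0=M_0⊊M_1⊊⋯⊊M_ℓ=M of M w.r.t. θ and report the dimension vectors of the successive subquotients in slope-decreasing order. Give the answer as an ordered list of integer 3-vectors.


Via rank(M_{q-1}∘⋯∘M_p): M ≅ I[1,1]^2, I[1,2]^2, I[3,3]^2.
μ_θ-semistable layers: μ^(1)=1; μ^(2)=-1

((2, 0, 2); (2, 2, 0))


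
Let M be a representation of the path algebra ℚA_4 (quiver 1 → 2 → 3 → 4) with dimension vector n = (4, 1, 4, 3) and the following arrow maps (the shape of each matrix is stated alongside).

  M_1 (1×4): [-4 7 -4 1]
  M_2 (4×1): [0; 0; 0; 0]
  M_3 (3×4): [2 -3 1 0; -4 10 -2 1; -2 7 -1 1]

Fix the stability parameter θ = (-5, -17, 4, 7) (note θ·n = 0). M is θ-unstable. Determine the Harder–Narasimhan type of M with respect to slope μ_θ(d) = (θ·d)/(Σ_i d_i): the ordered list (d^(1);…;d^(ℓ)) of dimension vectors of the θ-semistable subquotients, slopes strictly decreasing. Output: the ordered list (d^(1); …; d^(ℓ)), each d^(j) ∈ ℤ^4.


Via rank(M_{q-1}∘⋯∘M_p): M ≅ I[1,1]^3, I[1,2], I[3,3]^2, I[3,4]^2, I[4,4].
μ_θ-semistable layers: μ^(1)=7; μ^(2)=4; μ^(3)=-5; μ^(4)=-11

((0, 0, 0, 3); (0, 0, 4, 0); (3, 0, 0, 0); (1, 1, 0, 0))


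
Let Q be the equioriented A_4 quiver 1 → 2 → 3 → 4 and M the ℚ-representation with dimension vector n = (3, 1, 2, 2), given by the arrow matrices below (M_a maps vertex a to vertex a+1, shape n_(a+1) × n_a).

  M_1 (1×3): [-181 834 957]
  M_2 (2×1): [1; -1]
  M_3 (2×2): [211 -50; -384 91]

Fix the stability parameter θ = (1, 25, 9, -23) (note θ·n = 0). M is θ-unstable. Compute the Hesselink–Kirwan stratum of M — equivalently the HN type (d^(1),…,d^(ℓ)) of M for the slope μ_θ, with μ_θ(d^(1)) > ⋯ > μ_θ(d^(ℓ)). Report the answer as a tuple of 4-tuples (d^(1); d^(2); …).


Interval decomposition of M: I[1,1]^2, I[1,4], I[3,4].
HN type (ℓ=3): μ^(1)=11/3; μ^(2)=1; μ^(3)=-7

((0, 1, 1, 1); (3, 0, 0, 0); (0, 0, 1, 1))


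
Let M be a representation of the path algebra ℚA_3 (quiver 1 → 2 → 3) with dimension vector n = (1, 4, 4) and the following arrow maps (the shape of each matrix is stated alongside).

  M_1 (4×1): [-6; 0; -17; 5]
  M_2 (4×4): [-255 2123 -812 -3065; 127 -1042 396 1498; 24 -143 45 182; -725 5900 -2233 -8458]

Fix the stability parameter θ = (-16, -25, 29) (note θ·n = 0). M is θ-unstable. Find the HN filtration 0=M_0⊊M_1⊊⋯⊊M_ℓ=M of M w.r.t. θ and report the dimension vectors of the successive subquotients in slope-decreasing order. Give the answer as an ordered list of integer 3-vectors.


Interval decomposition of M: I[1,3], I[2,3]^3.
HN type (ℓ=3): μ^(1)=29; μ^(2)=-41/2; μ^(3)=-25

((0, 0, 4); (1, 1, 0); (0, 3, 0))


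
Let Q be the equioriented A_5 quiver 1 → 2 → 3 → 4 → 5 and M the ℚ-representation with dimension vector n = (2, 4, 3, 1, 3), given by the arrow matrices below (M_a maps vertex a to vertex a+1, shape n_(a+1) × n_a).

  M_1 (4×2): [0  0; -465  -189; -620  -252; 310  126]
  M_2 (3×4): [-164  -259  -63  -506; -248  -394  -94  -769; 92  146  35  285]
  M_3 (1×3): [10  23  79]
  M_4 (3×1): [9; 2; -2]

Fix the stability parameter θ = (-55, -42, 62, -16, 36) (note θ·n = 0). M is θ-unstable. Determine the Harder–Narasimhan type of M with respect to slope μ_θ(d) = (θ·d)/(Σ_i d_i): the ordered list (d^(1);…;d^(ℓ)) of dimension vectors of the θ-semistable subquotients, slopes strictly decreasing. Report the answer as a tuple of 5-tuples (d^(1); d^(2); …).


Via rank(M_{q-1}∘⋯∘M_p): M ≅ I[1,1], I[1,5], I[2,2], I[2,3]^2, I[5,5]^2.
μ_θ-semistable layers: μ^(1)=62; μ^(2)=36; μ^(3)=23; μ^(4)=-42; μ^(5)=-55

((0, 0, 2, 0, 0); (0, 0, 0, 0, 3); (0, 0, 1, 1, 0); (0, 4, 0, 0, 0); (2, 0, 0, 0, 0))


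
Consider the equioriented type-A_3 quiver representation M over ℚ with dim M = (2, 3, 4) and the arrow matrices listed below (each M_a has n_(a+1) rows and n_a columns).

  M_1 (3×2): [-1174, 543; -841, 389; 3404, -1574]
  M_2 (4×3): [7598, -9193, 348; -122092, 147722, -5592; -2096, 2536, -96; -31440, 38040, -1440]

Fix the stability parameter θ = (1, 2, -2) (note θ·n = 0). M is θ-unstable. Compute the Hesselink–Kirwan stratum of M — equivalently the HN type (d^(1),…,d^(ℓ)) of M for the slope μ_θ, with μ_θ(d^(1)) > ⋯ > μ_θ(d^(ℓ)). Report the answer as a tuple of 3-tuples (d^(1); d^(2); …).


Interval decomposition of M: I[1,2], I[1,3], I[2,2], I[3,3]^3.
HN type (ℓ=4): μ^(1)=2; μ^(2)=1; μ^(3)=1/3; μ^(4)=-2

((0, 2, 0); (1, 0, 0); (1, 1, 1); (0, 0, 3))


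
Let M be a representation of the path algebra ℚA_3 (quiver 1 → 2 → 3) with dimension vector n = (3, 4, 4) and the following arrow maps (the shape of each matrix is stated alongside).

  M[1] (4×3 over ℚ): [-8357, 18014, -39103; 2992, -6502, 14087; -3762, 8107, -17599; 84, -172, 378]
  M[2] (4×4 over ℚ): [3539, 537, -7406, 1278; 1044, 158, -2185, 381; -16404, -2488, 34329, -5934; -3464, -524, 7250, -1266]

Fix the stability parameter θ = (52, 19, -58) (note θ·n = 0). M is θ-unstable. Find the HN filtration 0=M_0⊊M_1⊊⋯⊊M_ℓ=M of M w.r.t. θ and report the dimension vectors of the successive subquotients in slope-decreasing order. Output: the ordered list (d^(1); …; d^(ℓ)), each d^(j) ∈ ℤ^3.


Via rank(M_{q-1}∘⋯∘M_p): M ≅ I[1,2], I[1,3]^2, I[2,3], I[3,3].
μ_θ-semistable layers: μ^(1)=71/2; μ^(2)=13/3; μ^(3)=-39/2; μ^(4)=-58

((1, 1, 0); (2, 2, 2); (0, 1, 1); (0, 0, 1))


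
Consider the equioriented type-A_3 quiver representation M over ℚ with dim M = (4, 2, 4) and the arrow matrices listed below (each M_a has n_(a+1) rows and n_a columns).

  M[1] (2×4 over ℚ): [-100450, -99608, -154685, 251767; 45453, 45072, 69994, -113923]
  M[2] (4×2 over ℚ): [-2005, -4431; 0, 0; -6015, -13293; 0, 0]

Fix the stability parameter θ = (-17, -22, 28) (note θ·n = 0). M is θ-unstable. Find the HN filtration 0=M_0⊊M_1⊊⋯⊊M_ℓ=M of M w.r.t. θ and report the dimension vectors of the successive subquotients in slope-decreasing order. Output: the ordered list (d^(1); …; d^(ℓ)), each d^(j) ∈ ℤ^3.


Interval decomposition of M: I[1,1]^2, I[1,2], I[1,3], I[3,3]^3.
HN type (ℓ=3): μ^(1)=28; μ^(2)=-17; μ^(3)=-39/2

((0, 0, 4); (2, 0, 0); (2, 2, 0))


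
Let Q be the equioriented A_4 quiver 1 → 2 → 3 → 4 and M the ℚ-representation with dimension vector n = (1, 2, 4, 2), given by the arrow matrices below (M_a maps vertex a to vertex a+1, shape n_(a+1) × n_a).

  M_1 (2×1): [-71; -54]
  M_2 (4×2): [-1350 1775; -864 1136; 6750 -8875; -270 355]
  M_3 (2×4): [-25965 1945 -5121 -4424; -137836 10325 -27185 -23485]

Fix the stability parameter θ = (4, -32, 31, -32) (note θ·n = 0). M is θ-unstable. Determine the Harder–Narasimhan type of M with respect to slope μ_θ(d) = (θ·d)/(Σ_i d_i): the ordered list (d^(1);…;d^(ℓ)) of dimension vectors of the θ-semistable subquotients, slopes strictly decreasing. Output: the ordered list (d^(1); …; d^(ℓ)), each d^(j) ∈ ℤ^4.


Barcode: M ≅ I[1,2], I[2,3], I[3,3], I[3,4]^2. HN layers by μ_θ (4 steps, strictly decreasing):
  μ^(1)=31; μ^(2)=-1/2; μ^(3)=-14; μ^(4)=-32

((0, 0, 2, 0); (0, 0, 2, 2); (1, 1, 0, 0); (0, 1, 0, 0))


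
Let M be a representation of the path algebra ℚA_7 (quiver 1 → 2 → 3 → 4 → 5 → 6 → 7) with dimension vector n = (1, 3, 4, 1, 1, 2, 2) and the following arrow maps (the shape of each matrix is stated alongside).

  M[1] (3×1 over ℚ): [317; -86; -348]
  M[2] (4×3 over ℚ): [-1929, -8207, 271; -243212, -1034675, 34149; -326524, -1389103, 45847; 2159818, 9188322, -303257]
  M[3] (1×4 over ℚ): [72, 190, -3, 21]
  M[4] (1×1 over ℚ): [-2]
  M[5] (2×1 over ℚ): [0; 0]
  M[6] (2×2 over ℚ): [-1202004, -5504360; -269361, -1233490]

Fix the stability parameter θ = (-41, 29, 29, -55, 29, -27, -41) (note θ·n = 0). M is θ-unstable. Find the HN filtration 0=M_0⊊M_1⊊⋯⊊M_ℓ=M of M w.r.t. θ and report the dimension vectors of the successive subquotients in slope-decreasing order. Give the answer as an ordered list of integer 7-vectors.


Interval decomposition of M: I[1,3], I[2,3], I[2,5], I[3,3], I[6,6], I[6,7], I[7,7].
HN type (ℓ=5): μ^(1)=29; μ^(2)=1; μ^(3)=-27; μ^(4)=-34; μ^(5)=-41

((0, 2, 3, 0, 1, 0, 0); (0, 1, 1, 1, 0, 0, 0); (0, 0, 0, 0, 0, 1, 0); (0, 0, 0, 0, 0, 1, 1); (1, 0, 0, 0, 0, 0, 1))
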